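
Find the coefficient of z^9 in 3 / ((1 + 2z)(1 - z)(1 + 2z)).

-10581

The denominator gives the recurrence a_n = −3a_(n−1) + 4a_(n−3) for n ≥ 3; the numerator fixes a_0 = 3, a_1 = -9, a_2 = 27.
Iterating: 3, -9, 27, -69, 171, -405, 939, -2133, 4779, -10581, so a_9 = -10581.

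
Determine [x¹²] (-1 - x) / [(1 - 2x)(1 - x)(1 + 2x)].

-6826

Partial fractions give a closed form: a_n = (-3/2)·2^n + (2/3)·1^n + (-1/6)·(-2)^n.
At n = 12: a_12 = -6826.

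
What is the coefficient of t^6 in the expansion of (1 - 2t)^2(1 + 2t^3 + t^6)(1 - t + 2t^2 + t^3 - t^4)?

(1 - 2t)^2 has coefficients 1,-4,4 for degrees 0…2.
(1 + 2t^3 + t^6) has coefficients 1,0,0,2,0,0,1 for degrees 0…6.
Finally multiplying by (1 - t + 2t^2 + t^3 - t^4), the product of all factors after the first has coefficients 1,-1,2,3,-3,4,3 for degrees 0…6.
[t^6] = 1·3 − 4·4 + 4·(-3) = -25.

-25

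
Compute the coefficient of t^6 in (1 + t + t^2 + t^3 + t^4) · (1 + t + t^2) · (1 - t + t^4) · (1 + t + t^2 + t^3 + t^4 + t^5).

6

(1 + t + t^2 + t^3 + t^4) has coefficients 1,1,1,1,1 for degrees 0…4.
(1 + t + t^2) has coefficients 1,1,1,0,0,0,0 for degrees 0…6.
Multiplying by (1 - t + t^4) gives running coefficients 1,0,0,-1,1,1,1 for degrees 0…6.
Finally multiplying by (1 + t + t^2 + t^3 + t^4 + t^5), the product of all factors after the first has coefficients 1,1,1,0,1,2,2 for degrees 0…6.
[t^6] = 1·2 + 1·2 + 1·1 + 1·0 + 1·1 = 6.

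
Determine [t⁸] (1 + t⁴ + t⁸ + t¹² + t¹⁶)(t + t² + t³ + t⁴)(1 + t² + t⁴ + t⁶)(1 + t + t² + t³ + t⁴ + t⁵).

18

(1 + t⁴ + t⁸ + t¹² + t¹⁶) has coefficients 1,0,0,0,1,0,0,0,1 for degrees 0…8.
(t + t² + t³ + t⁴) has coefficients 0,1,1,1,1,0,0,0,0 for degrees 0…8.
Multiplying by (1 + t² + t⁴ + t⁶) gives running coefficients 0,1,1,2,2,2,2,2,2 for degrees 0…8.
Finally multiplying by (1 + t + t² + t³ + t⁴ + t⁵), the product of all factors after the first has coefficients 0,1,2,4,6,8,10,11,12 for degrees 0…8.
[t⁸] = 1·12 + 1·6 + 1·0 = 18.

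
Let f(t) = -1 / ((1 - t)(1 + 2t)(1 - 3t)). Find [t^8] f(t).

Partial fractions give a closed form: a_n = (1/6)·1^n + (-4/15)·(-2)^n + (-9/10)·3^n.
At n = 8: a_8 = -5973.

-5973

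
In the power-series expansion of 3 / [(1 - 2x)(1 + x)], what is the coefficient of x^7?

Partial fractions give a closed form: a_n = (2)·2^n + (1)·(-1)^n.
At n = 7: a_7 = 255.

255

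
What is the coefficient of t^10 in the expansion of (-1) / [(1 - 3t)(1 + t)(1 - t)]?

The denominator gives the recurrence a_n = 3a_(n−1) + a_(n−2) − 3a_(n−3) for n ≥ 3; the numerator fixes a_0 = -1, a_1 = -3, a_2 = -10.
Iterating: -1, -3, -10, -30, -91, -273, -820, -2460, -7381, -22143, -66430, so a_10 = -66430.

-66430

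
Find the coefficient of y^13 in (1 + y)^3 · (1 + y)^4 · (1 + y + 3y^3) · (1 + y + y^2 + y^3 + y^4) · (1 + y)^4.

(1 + y)^3 has coefficients 1,3,3,1 for degrees 0…3.
(1 + y)^4 has coefficients 1,4,6,4,1,0,0,0,0,0,0,0,0,0 for degrees 0…13.
Multiplying by (1 + y + 3y^3) gives running coefficients 1,5,10,13,17,19,12,3,0,0,0,0,0,0 for degrees 0…13.
Multiplying by (1 + y + y^2 + y^3 + y^4) gives running coefficients 1,6,16,29,46,64,71,64,51,34,15,3,0,0 for degrees 0…13.
Finally multiplying by (1 + y)^4, the product of all factors after the first has coefficients 1,10,46,133,283,492,735,945,1035,970,784,535,289,112 for degrees 0…13.
[y^13] = 1·112 + 3·289 + 3·535 + 1·784 = 3368.

3368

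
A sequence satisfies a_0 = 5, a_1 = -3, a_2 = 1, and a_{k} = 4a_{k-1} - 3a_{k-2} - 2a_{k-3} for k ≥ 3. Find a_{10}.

The ordinary generating function has denominator 1 - 4t + 3t^2 + 2t^3.
Iterating the recurrence: a_0,…,a_{10} = 5, -3, 1, 3, 15, 49, 145, 403, 1079, 2817, 7225.

7225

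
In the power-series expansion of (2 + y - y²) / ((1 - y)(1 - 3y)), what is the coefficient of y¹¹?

590489

The denominator gives the recurrence a_n = 4a_(n−1) − 3a_(n−2) for n ≥ 3; the numerator fixes a_0 = 2, a_1 = 9, a_2 = 29.
Iterating: 2, 9, 29, 89, 269, 809, 2429, 7289, 21869, 65609, 196829, 590489, so a_11 = 590489.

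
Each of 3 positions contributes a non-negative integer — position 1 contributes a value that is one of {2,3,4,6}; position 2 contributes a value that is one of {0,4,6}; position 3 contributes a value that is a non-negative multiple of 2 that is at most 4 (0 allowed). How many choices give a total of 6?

4

The generating function for the choices is (z^2 + z^3 + z^4 + z^6)·(1 + z^4 + z^6)·(1 + z^2 + z^4); the count is [z^6].
(z^2 + z^3 + z^4 + z^6) has coefficients 0,0,1,1,1,0,1 for degrees 0…6.
(1 + z^4 + z^6) has coefficients 1,0,0,0,1,0,1 for degrees 0…6.
Finally multiplying by (1 + z^2 + z^4), the product of all factors after the first has coefficients 1,0,1,0,2,0,2 for degrees 0…6.
[z^6] = 1·2 + 1·0 + 1·1 + 1·1 = 4.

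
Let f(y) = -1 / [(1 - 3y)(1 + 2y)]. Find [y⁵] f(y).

-133

The denominator gives the recurrence a_n = a_(n−1) + 6a_(n−2) for n ≥ 2; the numerator fixes a_0 = -1, a_1 = -1.
Iterating: -1, -1, -7, -13, -55, -133, so a_5 = -133.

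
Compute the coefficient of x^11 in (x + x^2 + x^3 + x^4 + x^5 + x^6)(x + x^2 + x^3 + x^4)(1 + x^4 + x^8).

(x + x^2 + x^3 + x^4 + x^5 + x^6) has coefficients 0,1,1,1,1,1,1 for degrees 0…6.
(x + x^2 + x^3 + x^4) has coefficients 0,1,1,1,1,0,0,0,0,0,0,0 for degrees 0…11.
Finally multiplying by (1 + x^4 + x^8), the product of all factors after the first has coefficients 0,1,1,1,1,1,1,1,1,1,1,1 for degrees 0…11.
[x^11] = 1·1 + 1·1 + 1·1 + 1·1 + 1·1 + 1·1 = 6.

6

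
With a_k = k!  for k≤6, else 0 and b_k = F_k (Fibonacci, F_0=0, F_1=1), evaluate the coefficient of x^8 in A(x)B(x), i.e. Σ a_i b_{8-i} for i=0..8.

This is [x^8] in the product of the two ordinary generating functions.
Σ = 1·21 + 1·13 + 2·8 + 6·5 + 24·3 + 120·2 + 720·1 + 0·1 + 0·0 = 1112.

1112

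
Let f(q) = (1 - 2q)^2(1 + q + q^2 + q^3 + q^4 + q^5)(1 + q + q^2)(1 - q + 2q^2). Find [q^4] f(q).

(1 - 2q)^2 has coefficients 1,-4,4 for degrees 0…2.
(1 + q + q^2 + q^3 + q^4 + q^5) has coefficients 1,1,1,1,1 for degrees 0…4.
Multiplying by (1 + q + q^2) gives running coefficients 1,2,3,3,3 for degrees 0…4.
Finally multiplying by (1 - q + 2q^2), the product of all factors after the first has coefficients 1,1,3,4,6 for degrees 0…4.
[q^4] = 1·6 − 4·4 + 4·3 = 2.

2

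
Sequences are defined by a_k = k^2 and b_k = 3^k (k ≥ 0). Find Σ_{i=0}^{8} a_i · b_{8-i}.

9796

This is [x^8] in the product of the two ordinary generating functions.
Σ = 0·6561 + 1·2187 + 4·729 + 9·243 + 16·81 + 25·27 + 36·9 + 49·3 + 64·1 = 9796.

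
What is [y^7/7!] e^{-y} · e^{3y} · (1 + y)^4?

The EGF product rule gives c_7 = Σ_{k_1+k_2+k_3=7} C(7; k_1,k_2,k_3) · ∏ g_i(k_i), where e^{-y} gives (-1)^k; e^{3y} gives (3)^k; (1+y)^4 gives the falling factorial (4)_k.
g_1(k) for k = 0…7: 1, -1, 1, -1, 1, -1, 1, -1.
g_2(k) for k = 0…7: 1, 3, 9, 27, 81, 243, 729, 2187.
g_3(k) for k = 0…7: 1, 4, 12, 24, 24, 0, 0, 0.
First combine the last two factors: h(k) = Σ_j C(k,j)·g_2(j)·g_3(k−j) for k = 0…7: 1, 7, 45, 267, 1473, 7623, 37341, 174555.
c_7 = Σ_k C(7,k)·g_1(k)·h(7−k) = 1·1·174555 + 7·(-1)·37341 + 21·1·7623 + 35·(-1)·1473 + 35·1·267 + 21·(-1)·45 + 7·1·7 + 1·(-1)·1 = 174555 − 261387 + 160083 − 51555 + 9345 − 945 + 49 − 1 = 30144.

30144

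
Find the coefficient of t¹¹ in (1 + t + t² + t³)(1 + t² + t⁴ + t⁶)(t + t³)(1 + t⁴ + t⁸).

(1 + t + t² + t³) has coefficients 1,1,1,1 for degrees 0…3.
(1 + t² + t⁴ + t⁶) has coefficients 1,0,1,0,1,0,1,0,0,0,0,0 for degrees 0…11.
Multiplying by (t + t³) gives running coefficients 0,1,0,2,0,2,0,2,0,1,0,0 for degrees 0…11.
Finally multiplying by (1 + t⁴ + t⁸), the product of all factors after the first has coefficients 0,1,0,2,0,3,0,4,0,4,0,4 for degrees 0…11.
[t¹¹] = 1·4 + 1·0 + 1·4 + 1·0 = 8.

8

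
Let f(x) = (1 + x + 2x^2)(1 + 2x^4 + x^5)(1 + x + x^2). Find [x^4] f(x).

4

(1 + x + 2x^2) has coefficients 1,1,2 for degrees 0…2.
(1 + 2x^4 + x^5) has coefficients 1,0,0,0,2 for degrees 0…4.
Finally multiplying by (1 + x + x^2), the product of all factors after the first has coefficients 1,1,1,0,2 for degrees 0…4.
[x^4] = 1·2 + 1·0 + 2·1 = 4.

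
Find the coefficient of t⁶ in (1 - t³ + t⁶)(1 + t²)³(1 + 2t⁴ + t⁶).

(1 - t³ + t⁶) has coefficients 1,0,0,-1,0,0,1 for degrees 0…6.
(1 + t²)³ has coefficients 1,0,3,0,3,0,1 for degrees 0…6.
Finally multiplying by (1 + 2t⁴ + t⁶), the product of all factors after the first has coefficients 1,0,3,0,5,0,8 for degrees 0…6.
[t⁶] = 1·8 − 1·0 + 1·1 = 9.

9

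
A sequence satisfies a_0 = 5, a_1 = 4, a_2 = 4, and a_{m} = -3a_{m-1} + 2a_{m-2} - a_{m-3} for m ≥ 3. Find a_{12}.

947689

The ordinary generating function has denominator 1 + 3t - 2t^2 + t^3.
Iterating the recurrence: a_0,…,a_{12} = 5, 4, 4, -9, 31, -115, 416, -1509, 5474, -19856, 72025, -261261, 947689.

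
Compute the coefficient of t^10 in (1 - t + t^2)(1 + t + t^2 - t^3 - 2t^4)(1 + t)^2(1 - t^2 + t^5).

(1 - t + t^2) has coefficients 1,-1,1 for degrees 0…2.
(1 + t + t^2 - t^3 - 2t^4) has coefficients 1,1,1,-1,-2,0,0,0,0,0,0 for degrees 0…10.
Multiplying by (1 + t)^2 gives running coefficients 1,3,4,2,-3,-5,-2,0,0,0,0 for degrees 0…10.
Finally multiplying by (1 - t^2 + t^5), the product of all factors after the first has coefficients 1,3,3,-1,-7,-6,4,9,4,-3,-5 for degrees 0…10.
[t^10] = 1·(-5) − 1·(-3) + 1·4 = 2.

2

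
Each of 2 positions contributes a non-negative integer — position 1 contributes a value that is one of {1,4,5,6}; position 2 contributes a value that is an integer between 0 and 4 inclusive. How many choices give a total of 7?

3

The generating function for the choices is (z + z⁴ + z⁵ + z⁶)·(1 + z + z² + z³ + z⁴); the count is [z⁷].
(z + z⁴ + z⁵ + z⁶) has coefficients 0,1,0,0,1,1,1 for degrees 0…6.
(1 + z + z² + z³ + z⁴) has coefficients 1,1,1,1,1,0,0,0 for degrees 0…7.
[z⁷] = 1·0 + 1·1 + 1·1 + 1·1 = 3.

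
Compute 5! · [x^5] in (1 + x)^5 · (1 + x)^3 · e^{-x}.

1159

The EGF product rule gives c_5 = Σ_{k_1+k_2+k_3=5} C(5; k_1,k_2,k_3) · ∏ g_i(k_i), where (1+x)^5 gives the falling factorial (5)_k; (1+x)^3 gives the falling factorial (3)_k; e^{-x} gives (-1)^k.
g_1(k) for k = 0…5: 1, 5, 20, 60, 120, 120.
g_2(k) for k = 0…5: 1, 3, 6, 6, 0, 0.
g_3(k) for k = 0…5: 1, -1, 1, -1, 1, -1.
First combine the last two factors: h(k) = Σ_j C(k,j)·g_2(j)·g_3(k−j) for k = 0…5: 1, 2, 1, -4, 1, 14.
c_5 = Σ_k C(5,k)·g_1(k)·h(5−k) = 1·1·14 + 5·5·1 + 10·20·(-4) + 10·60·1 + 5·120·2 + 1·120·1 = 14 + 25 − 800 + 600 + 1200 + 120 = 1159.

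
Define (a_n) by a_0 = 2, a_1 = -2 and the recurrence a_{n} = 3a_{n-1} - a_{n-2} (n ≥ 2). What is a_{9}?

The ordinary generating function has denominator 1 - 3t + t^2.
Iterating the recurrence: a_0,…,a_{9} = 2, -2, -8, -22, -58, -152, -398, -1042, -2728, -7142.

-7142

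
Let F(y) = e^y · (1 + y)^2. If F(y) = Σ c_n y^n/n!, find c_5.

31

The EGF product rule gives c_5 = Σ_{k_1+k_2=5} C(5; k_1,k_2) · ∏ g_i(k_i), where e^y gives (1)^k; (1+y)^2 gives the falling factorial (2)_k.
g_1(k) for k = 0…5: 1, 1, 1, 1, 1, 1.
g_2(k) for k = 0…5: 1, 2, 2, 0, 0, 0.
c_5 = Σ_k C(5,k)·g_1(k)·g_2(5−k) = 10·1·2 + 5·1·2 + 1·1·1 = 20 + 10 + 1 = 31.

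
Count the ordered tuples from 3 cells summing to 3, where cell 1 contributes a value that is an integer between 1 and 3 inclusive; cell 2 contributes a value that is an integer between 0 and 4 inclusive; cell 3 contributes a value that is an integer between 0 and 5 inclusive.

The generating function for the choices is (y + y^2 + y^3)·(1 + y + y^2 + y^3 + y^4)·(1 + y + y^2 + y^3 + y^4 + y^5); the count is [y^3].
(y + y^2 + y^3) has coefficients 0,1,1,1 for degrees 0…3.
(1 + y + y^2 + y^3 + y^4) has coefficients 1,1,1,1 for degrees 0…3.
Finally multiplying by (1 + y + y^2 + y^3 + y^4 + y^5), the product of all factors after the first has coefficients 1,2,3,4 for degrees 0…3.
[y^3] = 1·3 + 1·2 + 1·1 = 6.

6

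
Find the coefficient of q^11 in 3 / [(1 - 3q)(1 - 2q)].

1582035

Partial fractions give a closed form: a_n = (9)·3^n + (-6)·2^n.
At n = 11: a_11 = 1582035.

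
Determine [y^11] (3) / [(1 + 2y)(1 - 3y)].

Partial fractions give a closed form: a_n = (6/5)·(-2)^n + (9/5)·3^n.
At n = 11: a_11 = 316407.

316407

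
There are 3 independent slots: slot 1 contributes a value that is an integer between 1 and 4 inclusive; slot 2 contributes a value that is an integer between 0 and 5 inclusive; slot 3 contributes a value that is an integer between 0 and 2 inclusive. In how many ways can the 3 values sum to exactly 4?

9

The generating function for the choices is (t + t^2 + t^3 + t^4)·(1 + t + t^2 + t^3 + t^4 + t^5)·(1 + t + t^2); the count is [t^4].
(t + t^2 + t^3 + t^4) has coefficients 0,1,1,1,1 for degrees 0…4.
(1 + t + t^2 + t^3 + t^4 + t^5) has coefficients 1,1,1,1,1 for degrees 0…4.
Finally multiplying by (1 + t + t^2), the product of all factors after the first has coefficients 1,2,3,3,3 for degrees 0…4.
[t^4] = 1·3 + 1·3 + 1·2 + 1·1 = 9.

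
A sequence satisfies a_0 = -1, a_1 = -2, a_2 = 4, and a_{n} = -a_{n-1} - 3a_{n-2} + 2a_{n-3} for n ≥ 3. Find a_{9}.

328

The ordinary generating function has denominator 1 + q + 3q^2 - 2q^3.
Iterating the recurrence: a_0,…,a_{9} = -1, -2, 4, 0, -16, 24, 24, -128, 104, 328.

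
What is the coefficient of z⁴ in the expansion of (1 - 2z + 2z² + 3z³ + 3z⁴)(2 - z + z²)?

5

(1 - 2z + 2z² + 3z³ + 3z⁴) has coefficients 1,-2,2,3,3 for degrees 0…4.
(2 - z + z²) has coefficients 2,-1,1,0,0 for degrees 0…4.
[z⁴] = 1·0 − 2·0 + 2·1 + 3·(-1) + 3·2 = 5.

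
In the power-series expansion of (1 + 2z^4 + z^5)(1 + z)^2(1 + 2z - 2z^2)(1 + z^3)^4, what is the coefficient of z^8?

(1 + 2z^4 + z^5) has coefficients 1,0,0,0,2,1 for degrees 0…5.
(1 + z)^2 has coefficients 1,2,1,0,0,0,0,0,0 for degrees 0…8.
Multiplying by (1 + 2z - 2z^2) gives running coefficients 1,4,3,-2,-2,0,0,0,0 for degrees 0…8.
Finally multiplying by (1 + z^3)^4, the product of all factors after the first has coefficients 1,4,3,2,14,12,-2,16,18 for degrees 0…8.
[z^8] = 1·18 + 2·14 + 1·2 = 48.

48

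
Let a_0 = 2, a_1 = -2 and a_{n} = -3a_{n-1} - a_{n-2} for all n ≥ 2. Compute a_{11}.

-21892

The ordinary generating function has denominator 1 + 3t + t^2.
Iterating the recurrence: a_0,…,a_{11} = 2, -2, 4, -10, 26, -68, 178, -466, 1220, -3194, 8362, -21892.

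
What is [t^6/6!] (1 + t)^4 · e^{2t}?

The EGF product rule gives c_6 = Σ_{k_1+k_2=6} C(6; k_1,k_2) · ∏ g_i(k_i), where (1+t)^4 gives the falling factorial (4)_k; e^{2t} gives (2)^k.
g_1(k) for k = 0…6: 1, 4, 12, 24, 24, 0, 0.
g_2(k) for k = 0…6: 1, 2, 4, 8, 16, 32, 64.
c_6 = Σ_k C(6,k)·g_1(k)·g_2(6−k) = 1·1·64 + 6·4·32 + 15·12·16 + 20·24·8 + 15·24·4 = 64 + 768 + 2880 + 3840 + 1440 = 8992.

8992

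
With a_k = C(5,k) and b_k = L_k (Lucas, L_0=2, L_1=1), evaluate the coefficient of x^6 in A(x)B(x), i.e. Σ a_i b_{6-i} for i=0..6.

The convolution is the x^6 coefficient of A(x)B(x).
Σ = 1·18 + 5·11 + 10·7 + 10·4 + 5·3 + 1·1 + 0·2 = 199.

199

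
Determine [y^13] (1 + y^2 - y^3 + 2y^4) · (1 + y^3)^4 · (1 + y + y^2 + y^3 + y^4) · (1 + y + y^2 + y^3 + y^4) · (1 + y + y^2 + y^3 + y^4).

(1 + y^2 - y^3 + 2y^4) has coefficients 1,0,1,-1,2 for degrees 0…4.
(1 + y^3)^4 has coefficients 1,0,0,4,0,0,6,0,0,4,0,0,1,0 for degrees 0…13.
Multiplying by (1 + y + y^2 + y^3 + y^4) gives running coefficients 1,1,1,5,5,4,10,10,6,10,10,4,5,5 for degrees 0…13.
Multiplying by (1 + y + y^2 + y^3 + y^4) gives running coefficients 1,2,3,8,13,16,25,34,35,40,46,40,35,34 for degrees 0…13.
Finally multiplying by (1 + y + y^2 + y^3 + y^4), the product of all factors after the first has coefficients 1,3,6,14,27,42,65,96,123,150,180,195,196,195 for degrees 0…13.
[y^13] = 1·195 + 1·195 − 1·180 + 2·150 = 510.

510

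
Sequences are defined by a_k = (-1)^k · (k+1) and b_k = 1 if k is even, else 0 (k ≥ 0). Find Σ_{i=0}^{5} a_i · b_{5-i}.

-12

This is [x^5] in the product of the two ordinary generating functions.
Σ = 1·0 − 2·1 + 3·0 − 4·1 + 5·0 − 6·1 = -12.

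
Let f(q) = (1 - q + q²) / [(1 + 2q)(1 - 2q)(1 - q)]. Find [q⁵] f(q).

Partial fractions give a closed form: a_n = (7/12)·(-2)^n + (3/4)·2^n + (-1/3)·1^n.
At n = 5: a_5 = 5.

5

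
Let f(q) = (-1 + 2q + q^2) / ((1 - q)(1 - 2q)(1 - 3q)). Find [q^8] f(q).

Partial fractions give a closed form: a_n = (1)·1^n + (-1)·2^n + (-1)·3^n.
At n = 8: a_8 = -6816.

-6816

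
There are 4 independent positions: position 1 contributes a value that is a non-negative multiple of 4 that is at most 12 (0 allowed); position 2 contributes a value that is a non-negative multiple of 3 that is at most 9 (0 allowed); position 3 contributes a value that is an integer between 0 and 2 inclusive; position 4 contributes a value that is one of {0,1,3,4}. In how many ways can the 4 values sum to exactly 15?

12

The generating function for the choices is (1 + x⁴ + x⁸ + x¹²)·(1 + x³ + x⁶ + x⁹)·(1 + x + x²)·(1 + x + x³ + x⁴); the count is [x¹⁵].
(1 + x⁴ + x⁸ + x¹²) has coefficients 1,0,0,0,1,0,0,0,1,0,0,0,1 for degrees 0…12.
(1 + x³ + x⁶ + x⁹) has coefficients 1,0,0,1,0,0,1,0,0,1,0,0,0,0,0,0 for degrees 0…15.
Multiplying by (1 + x + x²) gives running coefficients 1,1,1,1,1,1,1,1,1,1,1,1,0,0,0,0 for degrees 0…15.
Finally multiplying by (1 + x + x³ + x⁴), the product of all factors after the first has coefficients 1,2,2,3,4,4,4,4,4,4,4,4,3,2,2,1 for degrees 0…15.
[x¹⁵] = 1·1 + 1·4 + 1·4 + 1·3 = 12.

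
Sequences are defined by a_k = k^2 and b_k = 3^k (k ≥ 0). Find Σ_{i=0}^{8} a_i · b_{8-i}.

9796

The convolution is the x^8 coefficient of A(x)B(x).
Σ = 0·6561 + 1·2187 + 4·729 + 9·243 + 16·81 + 25·27 + 36·9 + 49·3 + 64·1 = 9796.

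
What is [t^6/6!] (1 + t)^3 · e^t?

The EGF product rule gives c_6 = Σ_{k_1+k_2=6} C(6; k_1,k_2) · ∏ g_i(k_i), where (1+t)^3 gives the falling factorial (3)_k; e^t gives (1)^k.
g_1(k) for k = 0…6: 1, 3, 6, 6, 0, 0, 0.
g_2(k) for k = 0…6: 1, 1, 1, 1, 1, 1, 1.
c_6 = Σ_k C(6,k)·g_1(k)·g_2(6−k) = 1·1·1 + 6·3·1 + 15·6·1 + 20·6·1 = 1 + 18 + 90 + 120 = 229.

229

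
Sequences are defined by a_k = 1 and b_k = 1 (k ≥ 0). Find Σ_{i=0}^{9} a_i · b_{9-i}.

The convolution is the x^9 coefficient of A(x)B(x).
Σ = 1·1 + 1·1 + 1·1 + 1·1 + 1·1 + 1·1 + 1·1 + 1·1 + 1·1 + 1·1 = 10.

10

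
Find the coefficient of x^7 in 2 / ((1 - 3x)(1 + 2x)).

2522

Partial fractions give a closed form: a_n = (6/5)·3^n + (4/5)·(-2)^n.
At n = 7: a_7 = 2522.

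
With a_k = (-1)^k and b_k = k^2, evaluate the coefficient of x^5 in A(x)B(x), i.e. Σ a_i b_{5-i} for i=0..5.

15

The convolution is the x^5 coefficient of A(x)B(x).
Σ = 1·25 − 1·16 + 1·9 − 1·4 + 1·1 − 1·0 = 15.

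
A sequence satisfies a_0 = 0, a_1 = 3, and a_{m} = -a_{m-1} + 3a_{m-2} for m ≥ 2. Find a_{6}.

-120

The ordinary generating function has denominator 1 + x - 3x^2.
Iterating the recurrence: a_0,…,a_{6} = 0, 3, -3, 12, -21, 57, -120.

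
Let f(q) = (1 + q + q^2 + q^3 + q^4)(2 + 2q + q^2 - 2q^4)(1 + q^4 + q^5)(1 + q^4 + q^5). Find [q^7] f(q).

(1 + q + q^2 + q^3 + q^4) has coefficients 1,1,1,1,1 for degrees 0…4.
(2 + 2q + q^2 - 2q^4) has coefficients 2,2,1,0,-2,0,0,0 for degrees 0…7.
Multiplying by (1 + q^4 + q^5) gives running coefficients 2,2,1,0,0,4,3,1 for degrees 0…7.
Finally multiplying by (1 + q^4 + q^5), the product of all factors after the first has coefficients 2,2,1,0,2,8,6,2 for degrees 0…7.
[q^7] = 1·2 + 1·6 + 1·8 + 1·2 + 1·0 = 18.

18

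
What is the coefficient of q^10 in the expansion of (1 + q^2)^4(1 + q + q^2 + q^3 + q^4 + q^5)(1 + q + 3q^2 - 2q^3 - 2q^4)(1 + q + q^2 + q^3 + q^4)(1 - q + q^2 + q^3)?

240

(1 + q^2)^4 has coefficients 1,0,4,0,6,0,4,0,1 for degrees 0…8.
(1 + q + q^2 + q^3 + q^4 + q^5) has coefficients 1,1,1,1,1,1,0,0,0,0,0 for degrees 0…10.
Multiplying by (1 + q + 3q^2 - 2q^3 - 2q^4) gives running coefficients 1,2,5,3,1,1,0,-1,-4,-2,0 for degrees 0…10.
Multiplying by (1 + q + q^2 + q^3 + q^4) gives running coefficients 1,3,8,11,12,12,10,4,-3,-6,-7 for degrees 0…10.
Finally multiplying by (1 - q + q^2 + q^3), the product of all factors after the first has coefficients 1,2,6,7,12,19,21,18,15,11,0 for degrees 0…10.
[q^10] = 1·0 + 4·15 + 6·21 + 4·12 + 1·6 = 240.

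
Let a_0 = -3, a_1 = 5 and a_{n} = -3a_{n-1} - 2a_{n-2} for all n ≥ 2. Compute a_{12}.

The ordinary generating function has denominator 1 + 3y + 2y^2.
Iterating the recurrence: a_0,…,a_{12} = -3, 5, -9, 17, -33, 65, -129, 257, -513, 1025, -2049, 4097, -8193.

-8193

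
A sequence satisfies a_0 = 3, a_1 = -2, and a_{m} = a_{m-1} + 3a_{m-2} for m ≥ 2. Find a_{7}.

166

The ordinary generating function has denominator 1 - q - 3q^2.
Iterating the recurrence: a_0,…,a_{7} = 3, -2, 7, 1, 22, 25, 91, 166.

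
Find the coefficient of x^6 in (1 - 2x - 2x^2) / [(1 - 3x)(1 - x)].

123

The denominator gives the recurrence a_n = 4a_(n−1) − 3a_(n−2) for n ≥ 3; the numerator fixes a_0 = 1, a_1 = 2, a_2 = 3.
Iterating: 1, 2, 3, 6, 15, 42, 123, so a_6 = 123.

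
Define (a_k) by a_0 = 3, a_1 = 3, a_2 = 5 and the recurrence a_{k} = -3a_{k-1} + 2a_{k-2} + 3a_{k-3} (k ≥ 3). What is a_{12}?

215368

The ordinary generating function has denominator 1 + 3z - 2z^2 - 3z^3.
Iterating the recurrence: a_0,…,a_{12} = 3, 3, 5, 0, 19, -42, 164, -519, 1759, -5823, 19430, -64659, 215368.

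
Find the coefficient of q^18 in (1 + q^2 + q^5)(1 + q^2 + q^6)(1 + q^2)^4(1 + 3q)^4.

(1 + q^2 + q^5) has coefficients 1,0,1,0,0,1 for degrees 0…5.
(1 + q^2 + q^6) has coefficients 1,0,1,0,0,0,1,0,0,0,0,0,0,0,0,0,0,0,0 for degrees 0…18.
Multiplying by (1 + q^2)^4 gives running coefficients 1,0,5,0,10,0,11,0,9,0,7,0,4,0,1,0,0,0,0 for degrees 0…18.
Finally multiplying by (1 + 3q)^4, the product of all factors after the first has coefficients 1,12,59,168,361,660,956,1212,1413,1296,1384,1056,1111,804,784,444,378,108,81 for degrees 0…18.
[q^18] = 1·81 + 1·378 + 1·804 = 1263.

1263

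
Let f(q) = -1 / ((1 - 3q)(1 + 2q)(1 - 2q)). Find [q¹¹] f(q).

-316407

Partial fractions give a closed form: a_n = (-9/5)·3^n + (-1/5)·(-2)^n + (1)·2^n.
At n = 11: a_11 = -316407.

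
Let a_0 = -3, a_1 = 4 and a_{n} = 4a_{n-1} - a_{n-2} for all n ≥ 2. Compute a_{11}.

2712824

The ordinary generating function has denominator 1 - 4q + q^2.
Iterating the recurrence: a_0,…,a_{11} = -3, 4, 19, 72, 269, 1004, 3747, 13984, 52189, 194772, 726899, 2712824.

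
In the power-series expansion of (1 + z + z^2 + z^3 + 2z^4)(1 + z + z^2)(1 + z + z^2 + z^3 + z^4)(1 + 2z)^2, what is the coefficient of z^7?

132

(1 + z + z^2 + z^3 + 2z^4) has coefficients 1,1,1,1,2 for degrees 0…4.
(1 + z + z^2) has coefficients 1,1,1,0,0,0,0,0 for degrees 0…7.
Multiplying by (1 + z + z^2 + z^3 + z^4) gives running coefficients 1,2,3,3,3,2,1,0 for degrees 0…7.
Finally multiplying by (1 + 2z)^2, the product of all factors after the first has coefficients 1,6,15,23,27,26,21,12 for degrees 0…7.
[z^7] = 1·12 + 1·21 + 1·26 + 1·27 + 2·23 = 132.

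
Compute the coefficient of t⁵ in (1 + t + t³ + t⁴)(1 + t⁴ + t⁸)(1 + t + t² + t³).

(1 + t + t³ + t⁴) has coefficients 1,1,0,1,1 for degrees 0…4.
(1 + t⁴ + t⁸) has coefficients 1,0,0,0,1,0 for degrees 0…5.
Finally multiplying by (1 + t + t² + t³), the product of all factors after the first has coefficients 1,1,1,1,1,1 for degrees 0…5.
[t⁵] = 1·1 + 1·1 + 1·1 + 1·1 = 4.

4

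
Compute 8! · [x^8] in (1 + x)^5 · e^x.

The EGF product rule gives c_8 = Σ_{k_1+k_2=8} C(8; k_1,k_2) · ∏ g_i(k_i), where (1+x)^5 gives the falling factorial (5)_k; e^x gives (1)^k.
g_1(k) for k = 0…8: 1, 5, 20, 60, 120, 120, 0, 0, 0.
g_2(k) for k = 0…8: 1, 1, 1, 1, 1, 1, 1, 1, 1.
c_8 = Σ_k C(8,k)·g_1(k)·g_2(8−k) = 1·1·1 + 8·5·1 + 28·20·1 + 56·60·1 + 70·120·1 + 56·120·1 = 1 + 40 + 560 + 3360 + 8400 + 6720 = 19081.

19081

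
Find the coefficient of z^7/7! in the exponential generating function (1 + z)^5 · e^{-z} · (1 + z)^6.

The EGF product rule gives c_7 = Σ_{k_1+k_2+k_3=7} C(7; k_1,k_2,k_3) · ∏ g_i(k_i), where (1+z)^5 gives the falling factorial (5)_k; e^{-z} gives (-1)^k; (1+z)^6 gives the falling factorial (6)_k.
g_1(k) for k = 0…7: 1, 5, 20, 60, 120, 120, 0, 0.
g_2(k) for k = 0…7: 1, -1, 1, -1, 1, -1, 1, -1.
g_3(k) for k = 0…7: 1, 6, 30, 120, 360, 720, 720, 0.
First combine the last two factors: h(k) = Σ_j C(k,j)·g_2(j)·g_3(k−j) for k = 0…7: 1, 5, 19, 47, 37, -151, -185, 1091.
c_7 = Σ_k C(7,k)·g_1(k)·h(7−k) = 1·1·1091 + 7·5·(-185) + 21·20·(-151) + 35·60·37 + 35·120·47 + 21·120·19 = 1091 − 6475 − 63420 + 77700 + 197400 + 47880 = 254176.

254176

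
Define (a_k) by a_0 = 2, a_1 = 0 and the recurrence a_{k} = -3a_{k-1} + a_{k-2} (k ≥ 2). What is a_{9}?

The ordinary generating function has denominator 1 + 3t - t^2.
Iterating the recurrence: a_0,…,a_{9} = 2, 0, 2, -6, 20, -66, 218, -720, 2378, -7854.

-7854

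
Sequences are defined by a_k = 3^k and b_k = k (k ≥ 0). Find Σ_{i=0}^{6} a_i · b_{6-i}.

543

Write out a_i and b_{6-i} for i = 0,…,6 and sum the products.
Σ = 1·6 + 3·5 + 9·4 + 27·3 + 81·2 + 243·1 + 729·0 = 543.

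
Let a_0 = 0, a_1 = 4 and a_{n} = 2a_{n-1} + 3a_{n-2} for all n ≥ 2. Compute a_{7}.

2188

The ordinary generating function has denominator 1 - 2z - 3z^2.
Iterating the recurrence: a_0,…,a_{7} = 0, 4, 8, 28, 80, 244, 728, 2188.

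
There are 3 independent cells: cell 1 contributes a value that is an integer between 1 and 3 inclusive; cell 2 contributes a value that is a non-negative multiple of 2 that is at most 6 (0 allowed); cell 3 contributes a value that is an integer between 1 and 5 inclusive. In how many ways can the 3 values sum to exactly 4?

The generating function for the choices is (y + y^2 + y^3)·(1 + y^2 + y^4 + y^6)·(y + y^2 + y^3 + y^4 + y^5); the count is [y^4].
(y + y^2 + y^3) has coefficients 0,1,1,1 for degrees 0…3.
(1 + y^2 + y^4 + y^6) has coefficients 1,0,1,0,1 for degrees 0…4.
Finally multiplying by (y + y^2 + y^3 + y^4 + y^5), the product of all factors after the first has coefficients 0,1,1,2,2 for degrees 0…4.
[y^4] = 1·2 + 1·1 + 1·1 = 4.

4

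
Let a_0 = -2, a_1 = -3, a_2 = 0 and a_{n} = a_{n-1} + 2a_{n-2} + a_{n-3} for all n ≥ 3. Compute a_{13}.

-12009

The ordinary generating function has denominator 1 - z - 2z^2 - z^3.
Iterating the recurrence: a_0,…,a_{13} = -2, -3, 0, -8, -11, -27, -57, -122, -263, -564, -1212, -2603, -5591, -12009.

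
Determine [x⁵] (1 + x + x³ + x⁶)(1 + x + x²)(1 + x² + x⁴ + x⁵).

6

(1 + x + x³ + x⁶) has coefficients 1,1,0,1,0,0 for degrees 0…5.
(1 + x + x²) has coefficients 1,1,1,0,0,0 for degrees 0…5.
Finally multiplying by (1 + x² + x⁴ + x⁵), the product of all factors after the first has coefficients 1,1,2,1,2,2 for degrees 0…5.
[x⁵] = 1·2 + 1·2 + 1·2 = 6.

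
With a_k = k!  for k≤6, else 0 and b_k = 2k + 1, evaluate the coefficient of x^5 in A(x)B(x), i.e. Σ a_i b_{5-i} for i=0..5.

256

The convolution is the t^5 coefficient of A(t)B(t).
Σ = 1·11 + 1·9 + 2·7 + 6·5 + 24·3 + 120·1 = 256.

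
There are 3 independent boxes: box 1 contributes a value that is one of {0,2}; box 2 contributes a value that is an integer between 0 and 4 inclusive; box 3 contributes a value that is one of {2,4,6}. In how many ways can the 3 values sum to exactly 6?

5

The generating function for the choices is (1 + y^2)·(1 + y + y^2 + y^3 + y^4)·(y^2 + y^4 + y^6); the count is [y^6].
(1 + y^2) has coefficients 1,0,1 for degrees 0…2.
(1 + y + y^2 + y^3 + y^4) has coefficients 1,1,1,1,1,0,0 for degrees 0…6.
Finally multiplying by (y^2 + y^4 + y^6), the product of all factors after the first has coefficients 0,0,1,1,2,2,3 for degrees 0…6.
[y^6] = 1·3 + 1·2 = 5.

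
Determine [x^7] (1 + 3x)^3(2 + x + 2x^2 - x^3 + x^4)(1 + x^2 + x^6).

(1 + 3x)^3 has coefficients 1,9,27,27 for degrees 0…3.
(2 + x + 2x^2 - x^3 + x^4) has coefficients 2,1,2,-1,1,0,0,0 for degrees 0…7.
Finally multiplying by (1 + x^2 + x^6), the product of all factors after the first has coefficients 2,1,4,0,3,-1,3,1 for degrees 0…7.
[x^7] = 1·1 + 9·3 + 27·(-1) + 27·3 = 82.

82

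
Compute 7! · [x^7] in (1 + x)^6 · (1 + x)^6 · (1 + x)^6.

160392960

The EGF product rule gives c_7 = Σ_{k_1+k_2+k_3=7} C(7; k_1,k_2,k_3) · ∏ g_i(k_i), where (1+x)^6 gives the falling factorial (6)_k; (1+x)^6 gives the falling factorial (6)_k; (1+x)^6 gives the falling factorial (6)_k.
g_1(k) for k = 0…7: 1, 6, 30, 120, 360, 720, 720, 0.
g_2(k) for k = 0…7: 1, 6, 30, 120, 360, 720, 720, 0.
g_3(k) for k = 0…7: 1, 6, 30, 120, 360, 720, 720, 0.
First combine the last two factors: h(k) = Σ_j C(k,j)·g_2(j)·g_3(k−j) for k = 0…7: 1, 12, 132, 1320, 11880, 95040, 665280, 3991680.
c_7 = Σ_k C(7,k)·g_1(k)·h(7−k) = 1·1·3991680 + 7·6·665280 + 21·30·95040 + 35·120·11880 + 35·360·1320 + 21·720·132 + 7·720·12 = 3991680 + 27941760 + 59875200 + 49896000 + 16632000 + 1995840 + 60480 = 160392960.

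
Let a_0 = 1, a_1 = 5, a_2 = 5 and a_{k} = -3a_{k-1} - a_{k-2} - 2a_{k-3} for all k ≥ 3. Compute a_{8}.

The ordinary generating function has denominator 1 + 3y + y^2 + 2y^3.
Iterating the recurrence: a_0,…,a_{8} = 1, 5, 5, -22, 51, -141, 416, -1209, 3493.

3493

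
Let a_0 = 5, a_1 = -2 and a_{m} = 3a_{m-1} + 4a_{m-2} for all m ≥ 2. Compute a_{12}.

10066334

The ordinary generating function has denominator 1 - 3t - 4t^2.
Iterating the recurrence: a_0,…,a_{12} = 5, -2, 14, 34, 158, 610, 2462, 9826, 39326, 157282, 629150, 2516578, 10066334.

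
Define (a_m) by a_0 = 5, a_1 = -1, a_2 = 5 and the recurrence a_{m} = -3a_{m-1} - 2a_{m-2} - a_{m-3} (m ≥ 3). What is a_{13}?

The ordinary generating function has denominator 1 + 3q + 2q^2 + q^3.
Iterating the recurrence: a_0,…,a_{13} = 5, -1, 5, -18, 45, -104, 240, -557, 1295, -3011, 7000, -16273, 37830, -87944.

-87944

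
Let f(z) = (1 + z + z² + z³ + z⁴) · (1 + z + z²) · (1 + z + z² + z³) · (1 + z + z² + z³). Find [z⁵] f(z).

(1 + z + z² + z³ + z⁴) has coefficients 1,1,1,1,1 for degrees 0…4.
(1 + z + z²) has coefficients 1,1,1,0,0,0 for degrees 0…5.
Multiplying by (1 + z + z² + z³) gives running coefficients 1,2,3,3,2,1 for degrees 0…5.
Finally multiplying by (1 + z + z² + z³), the product of all factors after the first has coefficients 1,3,6,9,10,9 for degrees 0…5.
[z⁵] = 1·9 + 1·10 + 1·9 + 1·6 + 1·3 = 37.

37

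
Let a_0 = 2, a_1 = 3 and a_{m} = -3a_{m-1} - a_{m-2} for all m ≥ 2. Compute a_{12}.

The ordinary generating function has denominator 1 + 3t + t^2.
Iterating the recurrence: a_0,…,a_{12} = 2, 3, -11, 30, -79, 207, -542, 1419, -3715, 9726, -25463, 66663, -174526.

-174526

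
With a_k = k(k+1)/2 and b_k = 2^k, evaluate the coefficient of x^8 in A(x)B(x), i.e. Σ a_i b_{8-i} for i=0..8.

Write out a_i and b_{8-i} for i = 0,…,8 and sum the products.
Σ = 0·256 + 1·128 + 3·64 + 6·32 + 10·16 + 15·8 + 21·4 + 28·2 + 36·1 = 968.

968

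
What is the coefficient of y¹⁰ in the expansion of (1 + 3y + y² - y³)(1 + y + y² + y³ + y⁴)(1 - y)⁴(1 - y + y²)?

3

(1 + 3y + y² - y³) has coefficients 1,3,1,-1 for degrees 0…3.
(1 + y + y² + y³ + y⁴) has coefficients 1,1,1,1,1,0,0,0,0,0,0 for degrees 0…10.
Multiplying by (1 - y)⁴ gives running coefficients 1,-3,3,-1,0,-1,3,-3,1,0,0 for degrees 0…10.
Finally multiplying by (1 - y + y²), the product of all factors after the first has coefficients 1,-4,7,-7,4,-2,4,-7,7,-4,1 for degrees 0…10.
[y¹⁰] = 1·1 + 3·(-4) + 1·7 − 1·(-7) = 3.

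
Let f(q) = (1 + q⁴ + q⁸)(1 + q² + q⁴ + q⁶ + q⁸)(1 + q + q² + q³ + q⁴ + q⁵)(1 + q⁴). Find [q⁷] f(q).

7

(1 + q⁴ + q⁸) has coefficients 1,0,0,0,1,0,0,0 for degrees 0…7.
(1 + q² + q⁴ + q⁶ + q⁸) has coefficients 1,0,1,0,1,0,1,0 for degrees 0…7.
Multiplying by (1 + q + q² + q³ + q⁴ + q⁵) gives running coefficients 1,1,2,2,3,3,3,3 for degrees 0…7.
Finally multiplying by (1 + q⁴), the product of all factors after the first has coefficients 1,1,2,2,4,4,5,5 for degrees 0…7.
[q⁷] = 1·5 + 1·2 = 7.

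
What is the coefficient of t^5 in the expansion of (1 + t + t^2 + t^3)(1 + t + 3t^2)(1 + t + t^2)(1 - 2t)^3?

8

(1 + t + t^2 + t^3) has coefficients 1,1,1,1 for degrees 0…3.
(1 + t + 3t^2) has coefficients 1,1,3,0,0,0 for degrees 0…5.
Multiplying by (1 + t + t^2) gives running coefficients 1,2,5,4,3,0 for degrees 0…5.
Finally multiplying by (1 - 2t)^3, the product of all factors after the first has coefficients 1,-4,5,-10,23,-10 for degrees 0…5.
[t^5] = 1·(-10) + 1·23 + 1·(-10) + 1·5 = 8.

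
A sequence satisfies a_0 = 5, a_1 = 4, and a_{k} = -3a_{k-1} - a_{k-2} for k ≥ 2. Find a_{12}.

-274027

The ordinary generating function has denominator 1 + 3z + z^2.
Iterating the recurrence: a_0,…,a_{12} = 5, 4, -17, 47, -124, 325, -851, 2228, -5833, 15271, -39980, 104669, -274027.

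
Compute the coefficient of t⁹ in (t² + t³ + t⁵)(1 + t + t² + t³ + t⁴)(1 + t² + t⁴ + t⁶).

8

(t² + t³ + t⁵) has coefficients 0,0,1,1,0,1 for degrees 0…5.
(1 + t + t² + t³ + t⁴) has coefficients 1,1,1,1,1,0,0,0,0,0 for degrees 0…9.
Finally multiplying by (1 + t² + t⁴ + t⁶), the product of all factors after the first has coefficients 1,1,2,2,3,2,3,2,2,1 for degrees 0…9.
[t⁹] = 1·2 + 1·3 + 1·3 = 8.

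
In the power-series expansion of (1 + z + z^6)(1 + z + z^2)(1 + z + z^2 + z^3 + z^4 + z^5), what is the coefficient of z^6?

6

(1 + z + z^6) has coefficients 1,1,0,0,0,0,1 for degrees 0…6.
(1 + z + z^2) has coefficients 1,1,1,0,0,0,0 for degrees 0…6.
Finally multiplying by (1 + z + z^2 + z^3 + z^4 + z^5), the product of all factors after the first has coefficients 1,2,3,3,3,3,2 for degrees 0…6.
[z^6] = 1·2 + 1·3 + 1·1 = 6.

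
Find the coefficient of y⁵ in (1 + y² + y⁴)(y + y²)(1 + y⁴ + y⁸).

2

(1 + y² + y⁴) has coefficients 1,0,1,0,1 for degrees 0…4.
(y + y²) has coefficients 0,1,1,0,0,0 for degrees 0…5.
Finally multiplying by (1 + y⁴ + y⁸), the product of all factors after the first has coefficients 0,1,1,0,0,1 for degrees 0…5.
[y⁵] = 1·1 + 1·0 + 1·1 = 2.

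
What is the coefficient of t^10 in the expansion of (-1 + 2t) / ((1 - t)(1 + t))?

The denominator gives the recurrence a_n = a_(n−2) for n ≥ 2; the numerator fixes a_0 = -1, a_1 = 2.
Iterating: -1, 2, -1, 2, -1, 2, -1, 2, -1, 2, -1, so a_10 = -1.

-1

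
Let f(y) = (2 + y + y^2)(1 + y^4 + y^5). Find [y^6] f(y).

2

(2 + y + y^2) has coefficients 2,1,1 for degrees 0…2.
(1 + y^4 + y^5) has coefficients 1,0,0,0,1,1,0 for degrees 0…6.
[y^6] = 2·0 + 1·1 + 1·1 = 2.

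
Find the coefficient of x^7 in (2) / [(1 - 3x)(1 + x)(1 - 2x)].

The denominator gives the recurrence a_n = 4a_(n−1) − a_(n−2) − 6a_(n−3) for n ≥ 3; the numerator fixes a_0 = 2, a_1 = 8, a_2 = 30.
Iterating: 2, 8, 30, 100, 322, 1008, 3110, 9500, so a_7 = 9500.

9500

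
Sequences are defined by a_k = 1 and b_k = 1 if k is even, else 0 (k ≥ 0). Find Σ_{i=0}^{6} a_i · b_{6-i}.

Write out a_i and b_{6-i} for i = 0,…,6 and sum the products.
Σ = 1·1 + 1·0 + 1·1 + 1·0 + 1·1 + 1·0 + 1·1 = 4.

4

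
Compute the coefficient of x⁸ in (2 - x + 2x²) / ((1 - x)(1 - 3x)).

18588

The denominator gives the recurrence a_n = 4a_(n−1) − 3a_(n−2) for n ≥ 3; the numerator fixes a_0 = 2, a_1 = 7, a_2 = 24.
Iterating: 2, 7, 24, 75, 228, 687, 2064, 6195, 18588, so a_8 = 18588.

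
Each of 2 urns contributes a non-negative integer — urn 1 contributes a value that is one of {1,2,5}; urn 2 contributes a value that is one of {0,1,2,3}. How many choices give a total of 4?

2

The generating function for the choices is (x + x^2 + x^5)·(1 + x + x^2 + x^3); the count is [x^4].
(x + x^2 + x^5) has coefficients 0,1,1,0,0 for degrees 0…4.
(1 + x + x^2 + x^3) has coefficients 1,1,1,1,0 for degrees 0…4.
[x^4] = 1·1 + 1·1 = 2.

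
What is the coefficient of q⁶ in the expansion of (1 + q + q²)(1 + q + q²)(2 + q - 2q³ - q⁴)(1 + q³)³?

14

(1 + q + q²) has coefficients 1,1,1 for degrees 0…2.
(1 + q + q²) has coefficients 1,1,1,0,0,0,0 for degrees 0…6.
Multiplying by (2 + q - 2q³ - q⁴) gives running coefficients 2,3,3,-1,-3,-3,-1 for degrees 0…6.
Finally multiplying by (1 + q³)³, the product of all factors after the first has coefficients 2,3,3,5,6,6,2 for degrees 0…6.
[q⁶] = 1·2 + 1·6 + 1·6 = 14.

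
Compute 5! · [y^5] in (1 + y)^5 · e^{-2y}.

88

The EGF product rule gives c_5 = Σ_{k_1+k_2=5} C(5; k_1,k_2) · ∏ g_i(k_i), where (1+y)^5 gives the falling factorial (5)_k; e^{-2y} gives (-2)^k.
g_1(k) for k = 0…5: 1, 5, 20, 60, 120, 120.
g_2(k) for k = 0…5: 1, -2, 4, -8, 16, -32.
c_5 = Σ_k C(5,k)·g_1(k)·g_2(5−k) = 1·1·(-32) + 5·5·16 + 10·20·(-8) + 10·60·4 + 5·120·(-2) + 1·120·1 = −32 + 400 − 1600 + 2400 − 1200 + 120 = 88.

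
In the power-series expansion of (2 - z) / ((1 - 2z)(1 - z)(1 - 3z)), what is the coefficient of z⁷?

Partial fractions give a closed form: a_n = (-6)·2^n + (1/2)·1^n + (15/2)·3^n.
At n = 7: a_7 = 15635.

15635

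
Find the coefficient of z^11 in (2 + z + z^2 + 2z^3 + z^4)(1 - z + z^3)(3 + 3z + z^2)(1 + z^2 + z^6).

(2 + z + z^2 + 2z^3 + z^4) has coefficients 2,1,1,2,1 for degrees 0…4.
(1 - z + z^3) has coefficients 1,-1,0,1,0,0,0,0,0,0,0,0 for degrees 0…11.
Multiplying by (3 + 3z + z^2) gives running coefficients 3,0,-2,2,3,1,0,0,0,0,0,0 for degrees 0…11.
Finally multiplying by (1 + z^2 + z^6), the product of all factors after the first has coefficients 3,0,1,2,1,3,6,1,-2,2,3,1 for degrees 0…11.
[z^11] = 2·1 + 1·3 + 1·2 + 2·(-2) + 1·1 = 4.

4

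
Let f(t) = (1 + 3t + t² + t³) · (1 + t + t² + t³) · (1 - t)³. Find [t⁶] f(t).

4

(1 + 3t + t² + t³) has coefficients 1,3,1,1 for degrees 0…3.
(1 + t + t² + t³) has coefficients 1,1,1,1,0,0,0 for degrees 0…6.
Finally multiplying by (1 - t)³, the product of all factors after the first has coefficients 1,-2,1,0,-1,2,-1 for degrees 0…6.
[t⁶] = 1·(-1) + 3·2 + 1·(-1) + 1·0 = 4.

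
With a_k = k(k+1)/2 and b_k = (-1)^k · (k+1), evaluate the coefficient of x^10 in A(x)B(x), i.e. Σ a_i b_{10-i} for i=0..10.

15

Write out a_i and b_{10-i} for i = 0,…,10 and sum the products.
Σ = 0·11 + 1·(-10) + 3·9 + 6·(-8) + 10·7 + 15·(-6) + 21·5 + 28·(-4) + 36·3 + 45·(-2) + 55·1 = 15.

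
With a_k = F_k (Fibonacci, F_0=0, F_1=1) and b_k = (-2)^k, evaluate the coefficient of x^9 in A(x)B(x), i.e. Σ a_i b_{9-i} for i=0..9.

220

Write out a_i and b_{9-i} for i = 0,…,9 and sum the products.
Σ = 0·(-512) + 1·256 + 1·(-128) + 2·64 + 3·(-32) + 5·16 + 8·(-8) + 13·4 + 21·(-2) + 34·1 = 220.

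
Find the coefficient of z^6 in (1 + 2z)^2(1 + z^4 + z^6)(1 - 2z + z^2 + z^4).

(1 + 2z)^2 has coefficients 1,4,4 for degrees 0…2.
(1 + z^4 + z^6) has coefficients 1,0,0,0,1,0,1 for degrees 0…6.
Finally multiplying by (1 - 2z + z^2 + z^4), the product of all factors after the first has coefficients 1,-2,1,0,2,-2,2 for degrees 0…6.
[z^6] = 1·2 + 4·(-2) + 4·2 = 2.

2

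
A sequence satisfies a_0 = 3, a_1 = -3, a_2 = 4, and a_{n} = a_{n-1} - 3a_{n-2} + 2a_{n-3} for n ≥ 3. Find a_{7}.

133

The ordinary generating function has denominator 1 - x + 3x^2 - 2x^3.
Iterating the recurrence: a_0,…,a_{7} = 3, -3, 4, 19, 1, -48, -13, 133.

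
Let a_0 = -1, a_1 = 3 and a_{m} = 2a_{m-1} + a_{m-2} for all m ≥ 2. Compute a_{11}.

The ordinary generating function has denominator 1 - 2y - y^2.
Iterating the recurrence: a_0,…,a_{11} = -1, 3, 5, 13, 31, 75, 181, 437, 1055, 2547, 6149, 14845.

14845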